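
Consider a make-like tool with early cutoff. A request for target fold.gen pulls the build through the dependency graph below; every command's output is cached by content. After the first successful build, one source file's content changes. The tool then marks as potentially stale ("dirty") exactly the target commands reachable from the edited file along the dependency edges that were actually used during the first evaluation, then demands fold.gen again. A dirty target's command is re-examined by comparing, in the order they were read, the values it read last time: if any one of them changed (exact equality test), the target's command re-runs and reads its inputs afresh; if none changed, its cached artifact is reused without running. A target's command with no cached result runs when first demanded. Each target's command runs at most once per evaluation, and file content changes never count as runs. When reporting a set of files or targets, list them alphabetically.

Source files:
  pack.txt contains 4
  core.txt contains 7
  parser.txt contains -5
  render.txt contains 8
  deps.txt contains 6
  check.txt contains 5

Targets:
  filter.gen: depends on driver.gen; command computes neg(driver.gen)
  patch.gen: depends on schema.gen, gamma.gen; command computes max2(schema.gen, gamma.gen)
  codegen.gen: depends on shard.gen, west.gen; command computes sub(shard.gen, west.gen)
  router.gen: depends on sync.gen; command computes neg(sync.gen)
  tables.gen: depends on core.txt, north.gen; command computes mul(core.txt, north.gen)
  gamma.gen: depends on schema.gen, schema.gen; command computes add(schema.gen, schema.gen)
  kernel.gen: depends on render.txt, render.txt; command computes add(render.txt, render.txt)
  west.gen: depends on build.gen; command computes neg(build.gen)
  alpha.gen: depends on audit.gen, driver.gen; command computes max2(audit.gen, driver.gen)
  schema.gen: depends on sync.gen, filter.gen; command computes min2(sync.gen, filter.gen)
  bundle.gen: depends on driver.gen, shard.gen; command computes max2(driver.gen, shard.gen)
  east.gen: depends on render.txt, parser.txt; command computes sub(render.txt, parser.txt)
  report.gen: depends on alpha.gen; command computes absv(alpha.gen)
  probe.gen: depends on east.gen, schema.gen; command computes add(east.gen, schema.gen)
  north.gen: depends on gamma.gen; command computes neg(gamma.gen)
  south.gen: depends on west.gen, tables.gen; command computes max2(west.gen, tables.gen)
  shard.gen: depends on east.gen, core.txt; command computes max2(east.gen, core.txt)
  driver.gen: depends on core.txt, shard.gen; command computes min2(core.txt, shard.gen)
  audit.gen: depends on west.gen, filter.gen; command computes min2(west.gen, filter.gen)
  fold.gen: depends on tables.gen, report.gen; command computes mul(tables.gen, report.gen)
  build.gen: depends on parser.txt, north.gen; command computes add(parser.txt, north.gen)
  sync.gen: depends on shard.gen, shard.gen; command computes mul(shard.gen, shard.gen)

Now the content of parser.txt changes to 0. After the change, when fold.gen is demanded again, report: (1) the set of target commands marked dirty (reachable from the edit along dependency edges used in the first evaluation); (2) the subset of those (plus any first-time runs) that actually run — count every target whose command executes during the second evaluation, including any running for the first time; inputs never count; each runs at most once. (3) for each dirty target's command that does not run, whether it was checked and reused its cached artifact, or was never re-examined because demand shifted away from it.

First demand of the output computes:
  east.gen = sub(8, -5) = 13
  shard.gen = max2(13, 7) = 13
  driver.gen = min2(7, 13) = 7
  filter.gen = neg(7) = -7
  sync.gen = mul(13, 13) = 169
  schema.gen = min2(169, -7) = -7
  gamma.gen = add(-7, -7) = -14
  north.gen = neg(-14) = 14
  build.gen = add(-5, 14) = 9
  tables.gen = mul(7, 14) = 98
  west.gen = neg(9) = -9
  audit.gen = min2(-9, -7) = -9
  alpha.gen = max2(-9, 7) = 7
  report.gen = absv(7) = 7
  fold.gen = mul(98, 7) = 686

After the edit, cleaning proceeds:
  east.gen: a read changed (parser.txt -5->0) — executes, giving 8.
  shard.gen: a read changed (east.gen 13->8) — executes, giving 8.
  driver.gen: a read changed (shard.gen 13->8) — executes, giving 7 — identical to its old value.
  filter.gen: dirty, but its reads are unchanged (driver.gen unchanged); cached -7 stands.
  sync.gen: a read changed (shard.gen 13->8; shard.gen 13->8) — executes, giving 64.
  schema.gen: a read changed (sync.gen 169->64) — executes, giving -7 — identical to its old value.
  gamma.gen: dirty, but its reads are unchanged (schema.gen unchanged, schema.gen unchanged); cached -14 stands.
  north.gen: dirty, but its reads are unchanged (gamma.gen unchanged); cached 14 stands.
  build.gen: a read changed (parser.txt -5->0) — executes, giving 14.
  tables.gen: dirty, but its reads are unchanged (core.txt unchanged, north.gen unchanged); cached 98 stands.
  west.gen: a read changed (build.gen 9->14) — executes, giving -14.
  audit.gen: a read changed (west.gen -9->-14) — executes, giving -14.
  alpha.gen: a read changed (audit.gen -9->-14) — executes, giving 7 — identical to its old value.
  report.gen: dirty, but its reads are unchanged (alpha.gen unchanged); cached 7 stands.
  fold.gen: dirty, but its reads are unchanged (tables.gen unchanged, report.gen unchanged); cached 686 stands.

Note where the cutoff bites: filter.gen is checked, finds nothing changed, and keeps its cache.

The edit dirties: alpha.gen, audit.gen, build.gen, driver.gen, east.gen, filter.gen, fold.gen, gamma.gen, north.gen, report.gen, schema.gen, shard.gen, sync.gen, tables.gen, west.gen.
9 target commands run: alpha.gen, audit.gen, build.gen, driver.gen, east.gen, schema.gen, shard.gen, sync.gen, west.gen.
Cache hits after checking: filter.gen, fold.gen, gamma.gen, north.gen, report.gen, tables.gen.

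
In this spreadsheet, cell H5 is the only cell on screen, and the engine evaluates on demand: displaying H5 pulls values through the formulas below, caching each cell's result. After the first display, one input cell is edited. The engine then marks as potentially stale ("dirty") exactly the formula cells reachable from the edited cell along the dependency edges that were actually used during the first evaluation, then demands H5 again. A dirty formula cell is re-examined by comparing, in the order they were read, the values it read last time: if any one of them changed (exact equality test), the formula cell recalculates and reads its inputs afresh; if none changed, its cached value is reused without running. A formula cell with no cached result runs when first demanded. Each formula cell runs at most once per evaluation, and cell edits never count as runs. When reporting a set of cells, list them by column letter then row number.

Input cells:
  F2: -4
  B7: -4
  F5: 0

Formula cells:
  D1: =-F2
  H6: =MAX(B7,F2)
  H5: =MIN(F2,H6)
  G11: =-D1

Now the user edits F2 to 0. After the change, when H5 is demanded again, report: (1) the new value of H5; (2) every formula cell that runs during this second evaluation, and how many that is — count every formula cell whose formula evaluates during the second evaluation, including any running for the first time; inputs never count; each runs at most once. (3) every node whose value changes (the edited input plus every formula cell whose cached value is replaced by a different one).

H5 now evaluates to 0.
Run set: H5, H6 (2 run).
Changed values: F2, H5, H6.

Initial pass — values computed on the first demand:
  H6 = MAX(-4, -4) = -4
  H5 = MIN(-4, -4) = -4

Second demand — change propagation:
  H6: re-runs because F2 -4->0; new result 0.
  H5: re-runs because F2 -4->0; H6 -4->0; new result 0.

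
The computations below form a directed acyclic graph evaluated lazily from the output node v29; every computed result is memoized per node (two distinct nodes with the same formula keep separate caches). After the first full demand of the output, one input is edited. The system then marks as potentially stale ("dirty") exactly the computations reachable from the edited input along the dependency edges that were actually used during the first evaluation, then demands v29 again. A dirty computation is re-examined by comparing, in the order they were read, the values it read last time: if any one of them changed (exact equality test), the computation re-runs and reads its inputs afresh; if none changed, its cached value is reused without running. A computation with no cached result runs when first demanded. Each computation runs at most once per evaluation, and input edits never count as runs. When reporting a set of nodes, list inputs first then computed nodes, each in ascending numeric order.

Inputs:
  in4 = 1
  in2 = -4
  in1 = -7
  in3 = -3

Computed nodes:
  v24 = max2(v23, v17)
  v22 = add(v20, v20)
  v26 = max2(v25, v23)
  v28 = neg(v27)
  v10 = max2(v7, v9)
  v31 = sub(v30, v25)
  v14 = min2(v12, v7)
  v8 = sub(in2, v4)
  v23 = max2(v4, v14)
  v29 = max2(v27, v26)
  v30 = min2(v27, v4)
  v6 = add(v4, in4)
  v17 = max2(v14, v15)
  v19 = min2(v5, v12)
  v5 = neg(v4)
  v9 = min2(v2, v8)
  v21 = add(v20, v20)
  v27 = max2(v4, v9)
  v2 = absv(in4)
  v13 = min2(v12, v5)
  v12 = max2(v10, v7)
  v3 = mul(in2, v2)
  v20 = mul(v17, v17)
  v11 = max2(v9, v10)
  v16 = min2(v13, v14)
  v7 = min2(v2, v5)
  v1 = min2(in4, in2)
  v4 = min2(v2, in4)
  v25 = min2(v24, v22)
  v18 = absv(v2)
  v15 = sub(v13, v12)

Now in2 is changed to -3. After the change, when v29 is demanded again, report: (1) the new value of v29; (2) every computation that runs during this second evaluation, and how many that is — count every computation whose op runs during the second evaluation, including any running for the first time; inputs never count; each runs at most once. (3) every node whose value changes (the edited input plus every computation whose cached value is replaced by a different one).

Demanding v29 again yields 1.
4 computations run: v8, v9, v10, v27.
The nodes whose values change: in2, v8, v9.
Note where the cutoff bites: v12 is checked, finds nothing changed, and keeps its cache.

First demand of the output computes:
  v2 = absv(1) = 1
  v4 = min2(1, 1) = 1
  v5 = neg(1) = -1
  v7 = min2(1, -1) = -1
  v8 = sub(-4, 1) = -5
  v9 = min2(1, -5) = -5
  v10 = max2(-1, -5) = -1
  v12 = max2(-1, -1) = -1
  v13 = min2(-1, -1) = -1
  v14 = min2(-1, -1) = -1
  v15 = sub(-1, -1) = 0
  v17 = max2(-1, 0) = 0
  v20 = mul(0, 0) = 0
  v22 = add(0, 0) = 0
  v23 = max2(1, -1) = 1
  v24 = max2(1, 0) = 1
  v25 = min2(1, 0) = 0
  v26 = max2(0, 1) = 1
  v27 = max2(1, -5) = 1
  v29 = max2(1, 1) = 1

After the edit, cleaning proceeds:
  v8: a read changed (in2 -4->-3) — executes, giving -4.
  v9: a read changed (v8 -5->-4) — executes, giving -4.
  v10: a read changed (v9 -5->-4) — executes, giving -1 — identical to its old value.
  v12: dirty, but its reads are unchanged (v10 unchanged, v7 unchanged); cached -1 stands.
  v13: dirty, but its reads are unchanged (v12 unchanged, v5 unchanged); cached -1 stands.
  v14: dirty, but its reads are unchanged (v12 unchanged, v7 unchanged); cached -1 stands.
  v15: dirty, but its reads are unchanged (v13 unchanged, v12 unchanged); cached 0 stands.
  v17: dirty, but its reads are unchanged (v14 unchanged, v15 unchanged); cached 0 stands.
  v20: dirty, but its reads are unchanged (v17 unchanged, v17 unchanged); cached 0 stands.
  v22: dirty, but its reads are unchanged (v20 unchanged, v20 unchanged); cached 0 stands.
  v23: dirty, but its reads are unchanged (v4 unchanged, v14 unchanged); cached 1 stands.
  v24: dirty, but its reads are unchanged (v23 unchanged, v17 unchanged); cached 1 stands.
  v25: dirty, but its reads are unchanged (v24 unchanged, v22 unchanged); cached 0 stands.
  v26: dirty, but its reads are unchanged (v25 unchanged, v23 unchanged); cached 1 stands.
  v27: a read changed (v9 -5->-4) — executes, giving 1 — identical to its old value.
  v29: dirty, but its reads are unchanged (v27 unchanged, v26 unchanged); cached 1 stands.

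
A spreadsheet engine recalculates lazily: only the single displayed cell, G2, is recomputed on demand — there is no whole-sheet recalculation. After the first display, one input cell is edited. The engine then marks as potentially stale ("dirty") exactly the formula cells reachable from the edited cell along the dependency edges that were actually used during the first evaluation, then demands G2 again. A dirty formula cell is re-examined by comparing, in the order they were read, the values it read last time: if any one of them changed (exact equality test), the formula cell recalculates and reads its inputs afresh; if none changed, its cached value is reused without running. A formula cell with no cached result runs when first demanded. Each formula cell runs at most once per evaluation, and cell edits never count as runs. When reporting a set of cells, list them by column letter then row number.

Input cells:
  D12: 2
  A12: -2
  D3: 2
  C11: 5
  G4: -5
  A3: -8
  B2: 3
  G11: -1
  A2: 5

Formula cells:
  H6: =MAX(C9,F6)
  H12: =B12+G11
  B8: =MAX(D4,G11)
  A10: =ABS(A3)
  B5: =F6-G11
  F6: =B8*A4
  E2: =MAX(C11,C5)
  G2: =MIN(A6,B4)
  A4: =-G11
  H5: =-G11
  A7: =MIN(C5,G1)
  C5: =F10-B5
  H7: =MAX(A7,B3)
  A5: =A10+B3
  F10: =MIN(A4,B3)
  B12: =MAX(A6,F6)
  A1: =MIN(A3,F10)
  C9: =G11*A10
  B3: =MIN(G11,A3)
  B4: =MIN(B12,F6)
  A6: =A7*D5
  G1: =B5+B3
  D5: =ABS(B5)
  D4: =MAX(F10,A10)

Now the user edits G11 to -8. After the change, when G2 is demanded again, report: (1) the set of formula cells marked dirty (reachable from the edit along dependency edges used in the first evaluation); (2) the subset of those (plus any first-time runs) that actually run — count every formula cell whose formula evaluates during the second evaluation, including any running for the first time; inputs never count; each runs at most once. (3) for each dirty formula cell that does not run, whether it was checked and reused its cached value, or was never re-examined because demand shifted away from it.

First evaluation (everything demanded from the output):
  A4 = -(-1) = 1
  A10 = ABS(-8) = 8
  B3 = MIN(-1, -8) = -8
  F10 = MIN(1, -8) = -8
  D4 = MAX(-8, 8) = 8
  B8 = MAX(8, -1) = 8
  F6 = 8 * 1 = 8
  B5 = 8 - -1 = 9
  C5 = -8 - 9 = -17
  D5 = ABS(9) = 9
  G1 = 9 + -8 = 1
  A7 = MIN(-17, 1) = -17
  A6 = -17 * 9 = -153
  B12 = MAX(-153, 8) = 8
  B4 = MIN(8, 8) = 8
  G2 = MIN(-153, 8) = -153

Propagation after the edit:
  A4: runs — G11 -1->-8; result 8.
  B3: runs — G11 -1->-8; result -8 (same value as before).
  F10: runs — A4 1->8; result -8 (same value as before).
  D4: checked — values it read are unchanged (F10 unchanged, A10 unchanged); reused cached 8 without running.
  B8: runs — G11 -1->-8; result 8 (same value as before).
  F6: runs — A4 1->8; result 64.
  B5: runs — F6 8->64; G11 -1->-8; result 72.
  C5: runs — B5 9->72; result -80.
  D5: runs — B5 9->72; result 72.
  G1: runs — B5 9->72; result 64.
  A7: runs — C5 -17->-80; G1 1->64; result -80.
  A6: runs — A7 -17->-80; D5 9->72; result -5760.
  B12: runs — A6 -153->-5760; F6 8->64; result 64.
  B4: runs — B12 8->64; F6 8->64; result 64.
  G2: runs — A6 -153->-5760; B4 8->64; result -5760.

Key observation: the cutoff stops propagation at D4 — its inputs' values are unchanged, so it reuses its cache.

Marked dirty: A4, A6, A7, B3, B4, B5, B8, B12, C5, D4, D5, F6, F10, G1, G2.
Formula cells that run: A4, A6, A7, B3, B4, B5, B8, B12, C5, D5, F6, F10, G1, G2 — 14 in total.
Checked but reused from cache: D4.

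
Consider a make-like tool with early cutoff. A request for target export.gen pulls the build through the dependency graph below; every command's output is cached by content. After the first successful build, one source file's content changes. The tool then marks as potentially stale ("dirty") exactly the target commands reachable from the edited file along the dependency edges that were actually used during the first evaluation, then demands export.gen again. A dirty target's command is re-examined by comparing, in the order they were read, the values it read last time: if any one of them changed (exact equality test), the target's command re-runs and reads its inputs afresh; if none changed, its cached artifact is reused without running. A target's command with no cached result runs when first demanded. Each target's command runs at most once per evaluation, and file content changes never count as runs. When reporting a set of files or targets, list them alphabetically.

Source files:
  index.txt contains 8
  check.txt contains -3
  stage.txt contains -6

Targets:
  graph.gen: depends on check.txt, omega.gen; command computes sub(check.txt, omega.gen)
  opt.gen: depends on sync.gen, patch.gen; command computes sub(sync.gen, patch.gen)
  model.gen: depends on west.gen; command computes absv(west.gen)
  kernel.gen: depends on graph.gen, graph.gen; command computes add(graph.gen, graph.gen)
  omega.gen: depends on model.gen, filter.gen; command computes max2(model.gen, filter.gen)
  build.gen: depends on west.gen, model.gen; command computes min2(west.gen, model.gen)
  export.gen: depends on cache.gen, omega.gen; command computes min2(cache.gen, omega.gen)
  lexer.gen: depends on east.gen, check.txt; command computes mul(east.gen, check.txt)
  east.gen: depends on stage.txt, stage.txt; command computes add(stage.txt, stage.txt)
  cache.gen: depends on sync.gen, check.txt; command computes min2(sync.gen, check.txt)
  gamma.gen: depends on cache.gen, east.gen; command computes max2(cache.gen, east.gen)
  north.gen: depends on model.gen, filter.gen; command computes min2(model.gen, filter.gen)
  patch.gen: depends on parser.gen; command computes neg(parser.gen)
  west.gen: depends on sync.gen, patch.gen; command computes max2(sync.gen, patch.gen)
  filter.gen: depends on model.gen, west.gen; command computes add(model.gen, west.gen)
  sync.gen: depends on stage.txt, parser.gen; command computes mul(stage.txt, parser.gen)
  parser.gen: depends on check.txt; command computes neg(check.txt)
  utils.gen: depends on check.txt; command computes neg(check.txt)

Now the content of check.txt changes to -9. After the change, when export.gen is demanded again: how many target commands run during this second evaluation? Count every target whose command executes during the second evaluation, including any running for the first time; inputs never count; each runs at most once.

9 target commands run: cache.gen, export.gen, filter.gen, model.gen, omega.gen, parser.gen, patch.gen, sync.gen, west.gen.

First demand of the output computes:
  parser.gen = neg(-3) = 3
  patch.gen = neg(3) = -3
  sync.gen = mul(-6, 3) = -18
  cache.gen = min2(-18, -3) = -18
  west.gen = max2(-18, -3) = -3
  model.gen = absv(-3) = 3
  filter.gen = add(3, -3) = 0
  omega.gen = max2(3, 0) = 3
  export.gen = min2(-18, 3) = -18

After the edit, cleaning proceeds:
  parser.gen: a read changed (check.txt -3->-9) — executes, giving 9.
  patch.gen: a read changed (parser.gen 3->9) — executes, giving -9.
  sync.gen: a read changed (parser.gen 3->9) — executes, giving -54.
  cache.gen: a read changed (sync.gen -18->-54; check.txt -3->-9) — executes, giving -54.
  west.gen: a read changed (sync.gen -18->-54; patch.gen -3->-9) — executes, giving -9.
  model.gen: a read changed (west.gen -3->-9) — executes, giving 9.
  filter.gen: a read changed (model.gen 3->9; west.gen -3->-9) — executes, giving 0 — identical to its old value.
  omega.gen: a read changed (model.gen 3->9) — executes, giving 9.
  export.gen: a read changed (cache.gen -18->-54; omega.gen 3->9) — executes, giving -54.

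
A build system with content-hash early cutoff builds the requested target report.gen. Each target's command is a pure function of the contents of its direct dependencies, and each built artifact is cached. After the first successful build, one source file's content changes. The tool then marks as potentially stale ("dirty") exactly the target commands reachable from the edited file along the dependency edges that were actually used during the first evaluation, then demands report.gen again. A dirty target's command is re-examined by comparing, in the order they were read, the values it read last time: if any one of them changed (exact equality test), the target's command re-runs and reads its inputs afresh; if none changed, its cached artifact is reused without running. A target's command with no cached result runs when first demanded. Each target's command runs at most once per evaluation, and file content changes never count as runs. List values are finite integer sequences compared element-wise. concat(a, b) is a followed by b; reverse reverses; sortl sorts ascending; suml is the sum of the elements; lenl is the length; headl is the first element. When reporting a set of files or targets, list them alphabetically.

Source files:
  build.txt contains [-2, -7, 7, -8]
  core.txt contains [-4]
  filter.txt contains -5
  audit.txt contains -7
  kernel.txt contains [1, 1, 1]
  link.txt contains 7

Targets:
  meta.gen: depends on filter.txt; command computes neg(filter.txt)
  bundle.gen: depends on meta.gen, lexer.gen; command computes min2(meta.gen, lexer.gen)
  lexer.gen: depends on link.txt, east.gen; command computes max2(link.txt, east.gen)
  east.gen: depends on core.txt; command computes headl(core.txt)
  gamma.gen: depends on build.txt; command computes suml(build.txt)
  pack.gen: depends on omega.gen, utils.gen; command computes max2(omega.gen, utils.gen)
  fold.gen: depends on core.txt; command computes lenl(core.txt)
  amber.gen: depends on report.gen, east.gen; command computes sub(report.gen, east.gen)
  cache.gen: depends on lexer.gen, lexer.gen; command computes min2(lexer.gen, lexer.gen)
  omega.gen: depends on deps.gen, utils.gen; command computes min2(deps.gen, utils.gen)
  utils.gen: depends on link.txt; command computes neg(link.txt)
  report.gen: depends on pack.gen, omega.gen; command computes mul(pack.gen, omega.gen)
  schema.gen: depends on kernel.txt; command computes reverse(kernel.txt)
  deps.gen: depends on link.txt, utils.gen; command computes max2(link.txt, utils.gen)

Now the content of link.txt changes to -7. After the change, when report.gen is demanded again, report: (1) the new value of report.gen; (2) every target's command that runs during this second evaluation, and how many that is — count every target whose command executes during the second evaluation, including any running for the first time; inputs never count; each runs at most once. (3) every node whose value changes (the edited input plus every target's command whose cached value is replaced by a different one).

New value of report.gen: 49.
Target commands that run: deps.gen, omega.gen, pack.gen, report.gen, utils.gen — 5 in total.
Values that change: link.txt, omega.gen, pack.gen, utils.gen.

First evaluation (everything demanded from the output):
  utils.gen = neg(7) = -7
  deps.gen = max2(7, -7) = 7
  omega.gen = min2(7, -7) = -7
  pack.gen = max2(-7, -7) = -7
  report.gen = mul(-7, -7) = 49

Propagation after the edit:
  utils.gen: runs — link.txt 7->-7; result 7.
  deps.gen: runs — link.txt 7->-7; utils.gen -7->7; result 7 (same value as before).
  omega.gen: runs — utils.gen -7->7; result 7.
  pack.gen: runs — omega.gen -7->7; utils.gen -7->7; result 7.
  report.gen: runs — pack.gen -7->7; omega.gen -7->7; result 49 (same value as before).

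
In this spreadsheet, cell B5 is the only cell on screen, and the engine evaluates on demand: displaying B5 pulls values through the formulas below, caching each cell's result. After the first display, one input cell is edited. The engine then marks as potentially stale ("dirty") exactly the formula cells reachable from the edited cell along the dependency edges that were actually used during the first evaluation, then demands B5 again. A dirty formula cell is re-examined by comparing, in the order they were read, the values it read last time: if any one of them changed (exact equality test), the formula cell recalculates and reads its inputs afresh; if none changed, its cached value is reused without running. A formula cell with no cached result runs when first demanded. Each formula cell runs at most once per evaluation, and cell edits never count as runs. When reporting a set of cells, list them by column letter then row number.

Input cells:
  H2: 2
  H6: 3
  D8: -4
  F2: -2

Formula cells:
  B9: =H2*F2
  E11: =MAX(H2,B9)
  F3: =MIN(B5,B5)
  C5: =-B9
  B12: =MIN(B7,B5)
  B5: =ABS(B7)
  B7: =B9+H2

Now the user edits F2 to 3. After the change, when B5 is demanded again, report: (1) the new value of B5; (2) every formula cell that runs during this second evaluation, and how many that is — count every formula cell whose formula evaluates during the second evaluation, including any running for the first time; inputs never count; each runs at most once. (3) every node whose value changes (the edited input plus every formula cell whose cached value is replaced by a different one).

B5 now evaluates to 8.
Run set: B5, B7, B9 (3 run).
Changed values: B5, B7, B9, F2.

Initial pass — values computed on the first demand:
  B9 = 2 * -2 = -4
  B7 = -4 + 2 = -2
  B5 = ABS(-2) = 2

Second demand — change propagation:
  B9: re-runs because F2 -2->3; new result 6.
  B7: re-runs because B9 -4->6; new result 8.
  B5: re-runs because B7 -2->8; new result 8.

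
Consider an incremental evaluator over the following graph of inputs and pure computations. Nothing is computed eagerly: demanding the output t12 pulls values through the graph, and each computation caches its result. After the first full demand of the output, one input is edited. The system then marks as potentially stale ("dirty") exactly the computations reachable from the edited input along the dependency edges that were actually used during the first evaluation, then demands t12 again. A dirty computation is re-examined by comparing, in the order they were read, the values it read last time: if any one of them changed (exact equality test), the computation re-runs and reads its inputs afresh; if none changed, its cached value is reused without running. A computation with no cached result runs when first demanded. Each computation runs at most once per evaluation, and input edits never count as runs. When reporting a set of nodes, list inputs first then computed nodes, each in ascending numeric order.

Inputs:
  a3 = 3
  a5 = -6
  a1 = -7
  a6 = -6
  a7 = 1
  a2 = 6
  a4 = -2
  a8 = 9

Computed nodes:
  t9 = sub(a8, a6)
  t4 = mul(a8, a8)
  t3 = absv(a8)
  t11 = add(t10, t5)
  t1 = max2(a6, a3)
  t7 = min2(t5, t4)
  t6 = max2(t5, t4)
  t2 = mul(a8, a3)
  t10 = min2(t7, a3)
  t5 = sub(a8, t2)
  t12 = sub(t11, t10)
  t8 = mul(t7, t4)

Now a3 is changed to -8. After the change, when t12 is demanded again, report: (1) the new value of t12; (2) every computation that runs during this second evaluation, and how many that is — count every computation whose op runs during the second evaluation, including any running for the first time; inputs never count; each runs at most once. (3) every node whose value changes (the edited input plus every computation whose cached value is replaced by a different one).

t12 now evaluates to 81.
Run set: t2, t5, t7, t10, t11, t12 (6 run).
Changed values: a3, t2, t5, t7, t10, t11, t12.

Initial pass — values computed on the first demand:
  t2 = mul(9, 3) = 27
  t4 = mul(9, 9) = 81
  t5 = sub(9, 27) = -18
  t7 = min2(-18, 81) = -18
  t10 = min2(-18, 3) = -18
  t11 = add(-18, -18) = -36
  t12 = sub(-36, -18) = -18

Second demand — change propagation:
  t2: re-runs because a3 3->-8; new result -72.
  t5: re-runs because t2 27->-72; new result 81.
  t7: re-runs because t5 -18->81; new result 81.
  t10: re-runs because t7 -18->81; a3 3->-8; new result -8.
  t11: re-runs because t10 -18->-8; t5 -18->81; new result 73.
  t12: re-runs because t11 -36->73; t10 -18->-8; new result 81.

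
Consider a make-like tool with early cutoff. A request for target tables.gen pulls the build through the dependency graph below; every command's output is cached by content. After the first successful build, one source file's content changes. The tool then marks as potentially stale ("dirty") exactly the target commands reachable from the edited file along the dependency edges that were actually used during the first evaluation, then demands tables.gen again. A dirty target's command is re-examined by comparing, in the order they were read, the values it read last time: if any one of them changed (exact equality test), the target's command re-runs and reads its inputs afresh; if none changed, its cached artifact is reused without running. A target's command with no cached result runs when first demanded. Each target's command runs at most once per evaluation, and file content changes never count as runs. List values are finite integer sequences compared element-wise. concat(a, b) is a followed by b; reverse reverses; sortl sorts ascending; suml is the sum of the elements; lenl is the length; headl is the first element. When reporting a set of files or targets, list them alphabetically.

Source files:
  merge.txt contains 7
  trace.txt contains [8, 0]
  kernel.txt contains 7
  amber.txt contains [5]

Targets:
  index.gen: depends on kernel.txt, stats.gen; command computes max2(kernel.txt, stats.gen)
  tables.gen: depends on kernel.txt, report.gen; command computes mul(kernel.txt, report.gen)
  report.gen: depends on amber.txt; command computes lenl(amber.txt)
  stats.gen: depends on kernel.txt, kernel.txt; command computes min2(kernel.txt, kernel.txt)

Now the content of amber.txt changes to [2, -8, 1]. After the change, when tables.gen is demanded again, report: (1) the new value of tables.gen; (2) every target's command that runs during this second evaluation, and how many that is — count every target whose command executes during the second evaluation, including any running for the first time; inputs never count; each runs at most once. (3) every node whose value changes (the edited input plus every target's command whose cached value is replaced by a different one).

Demanding tables.gen again yields 21.
2 target commands run: report.gen, tables.gen.
The nodes whose values change: amber.txt, report.gen, tables.gen.

First demand of the output computes:
  report.gen = lenl([5]) = 1
  tables.gen = mul(7, 1) = 7

After the edit, cleaning proceeds:
  report.gen: a read changed (amber.txt [5]->[2, -8, 1]) — executes, giving 3.
  tables.gen: a read changed (report.gen 1->3) — executes, giving 21.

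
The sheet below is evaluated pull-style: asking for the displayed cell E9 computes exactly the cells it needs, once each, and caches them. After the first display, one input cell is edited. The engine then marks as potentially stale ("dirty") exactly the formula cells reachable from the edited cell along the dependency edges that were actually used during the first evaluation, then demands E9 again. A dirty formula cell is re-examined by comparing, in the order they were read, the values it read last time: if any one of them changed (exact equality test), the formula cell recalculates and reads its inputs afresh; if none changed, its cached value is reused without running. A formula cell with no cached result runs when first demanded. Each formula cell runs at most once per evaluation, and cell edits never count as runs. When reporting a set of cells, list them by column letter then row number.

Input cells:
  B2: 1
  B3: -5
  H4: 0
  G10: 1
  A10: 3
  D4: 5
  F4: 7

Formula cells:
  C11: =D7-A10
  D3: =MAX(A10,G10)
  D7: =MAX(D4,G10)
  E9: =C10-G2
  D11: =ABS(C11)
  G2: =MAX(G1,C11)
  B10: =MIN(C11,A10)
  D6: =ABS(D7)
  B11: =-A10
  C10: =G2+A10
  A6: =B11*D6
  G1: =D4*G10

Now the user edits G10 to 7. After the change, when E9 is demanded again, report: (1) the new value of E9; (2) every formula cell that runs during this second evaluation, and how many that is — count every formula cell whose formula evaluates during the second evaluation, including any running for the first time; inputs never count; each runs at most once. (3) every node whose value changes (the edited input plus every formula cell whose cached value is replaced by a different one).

First demand of the output computes:
  D7 = MAX(5, 1) = 5
  C11 = 5 - 3 = 2
  G1 = 5 * 1 = 5
  G2 = MAX(5, 2) = 5
  C10 = 5 + 3 = 8
  E9 = 8 - 5 = 3

After the edit, cleaning proceeds:
  D7: a read changed (G10 1->7) — executes, giving 7.
  C11: a read changed (D7 5->7) — executes, giving 4.
  G1: a read changed (G10 1->7) — executes, giving 35.
  G2: a read changed (G1 5->35; C11 2->4) — executes, giving 35.
  C10: a read changed (G2 5->35) — executes, giving 38.
  E9: a read changed (C10 8->38; G2 5->35) — executes, giving 3 — identical to its old value.

Demanding E9 again yields 3.
6 formula cells run: C10, C11, D7, E9, G1, G2.
The nodes whose values change: C10, C11, D7, G1, G2, G10.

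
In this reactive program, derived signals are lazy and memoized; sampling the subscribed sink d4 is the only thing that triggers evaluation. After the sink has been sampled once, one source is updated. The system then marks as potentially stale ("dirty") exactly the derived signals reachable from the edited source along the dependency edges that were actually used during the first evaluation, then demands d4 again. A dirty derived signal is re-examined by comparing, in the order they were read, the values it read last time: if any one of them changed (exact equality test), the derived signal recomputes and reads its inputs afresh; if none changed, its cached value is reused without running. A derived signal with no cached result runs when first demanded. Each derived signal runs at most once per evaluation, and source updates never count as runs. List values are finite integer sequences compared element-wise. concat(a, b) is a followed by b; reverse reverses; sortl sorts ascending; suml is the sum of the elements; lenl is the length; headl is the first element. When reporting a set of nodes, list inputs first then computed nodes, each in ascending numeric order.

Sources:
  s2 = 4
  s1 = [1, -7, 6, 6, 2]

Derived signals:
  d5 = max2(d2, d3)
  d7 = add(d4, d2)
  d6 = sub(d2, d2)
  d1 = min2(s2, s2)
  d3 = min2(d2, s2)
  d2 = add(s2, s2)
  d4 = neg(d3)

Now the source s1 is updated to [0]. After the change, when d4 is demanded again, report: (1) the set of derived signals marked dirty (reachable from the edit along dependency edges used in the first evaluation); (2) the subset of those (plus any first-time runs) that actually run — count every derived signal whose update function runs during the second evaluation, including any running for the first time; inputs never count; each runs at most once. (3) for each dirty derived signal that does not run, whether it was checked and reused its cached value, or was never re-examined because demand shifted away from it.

The edit dirties: none.
0 derived signals run: none.
No dirty derived signal escaped a run.
Note the shortcut — nothing in the graph depends on s1 at all, so no recomputation happens.

First demand of the output computes:
  d2 = add(4, 4) = 8
  d3 = min2(8, 4) = 4
  d4 = neg(4) = -4

After the edit, cleaning proceeds:
  no node depends on s1 at all; the second demand re-runs nothing.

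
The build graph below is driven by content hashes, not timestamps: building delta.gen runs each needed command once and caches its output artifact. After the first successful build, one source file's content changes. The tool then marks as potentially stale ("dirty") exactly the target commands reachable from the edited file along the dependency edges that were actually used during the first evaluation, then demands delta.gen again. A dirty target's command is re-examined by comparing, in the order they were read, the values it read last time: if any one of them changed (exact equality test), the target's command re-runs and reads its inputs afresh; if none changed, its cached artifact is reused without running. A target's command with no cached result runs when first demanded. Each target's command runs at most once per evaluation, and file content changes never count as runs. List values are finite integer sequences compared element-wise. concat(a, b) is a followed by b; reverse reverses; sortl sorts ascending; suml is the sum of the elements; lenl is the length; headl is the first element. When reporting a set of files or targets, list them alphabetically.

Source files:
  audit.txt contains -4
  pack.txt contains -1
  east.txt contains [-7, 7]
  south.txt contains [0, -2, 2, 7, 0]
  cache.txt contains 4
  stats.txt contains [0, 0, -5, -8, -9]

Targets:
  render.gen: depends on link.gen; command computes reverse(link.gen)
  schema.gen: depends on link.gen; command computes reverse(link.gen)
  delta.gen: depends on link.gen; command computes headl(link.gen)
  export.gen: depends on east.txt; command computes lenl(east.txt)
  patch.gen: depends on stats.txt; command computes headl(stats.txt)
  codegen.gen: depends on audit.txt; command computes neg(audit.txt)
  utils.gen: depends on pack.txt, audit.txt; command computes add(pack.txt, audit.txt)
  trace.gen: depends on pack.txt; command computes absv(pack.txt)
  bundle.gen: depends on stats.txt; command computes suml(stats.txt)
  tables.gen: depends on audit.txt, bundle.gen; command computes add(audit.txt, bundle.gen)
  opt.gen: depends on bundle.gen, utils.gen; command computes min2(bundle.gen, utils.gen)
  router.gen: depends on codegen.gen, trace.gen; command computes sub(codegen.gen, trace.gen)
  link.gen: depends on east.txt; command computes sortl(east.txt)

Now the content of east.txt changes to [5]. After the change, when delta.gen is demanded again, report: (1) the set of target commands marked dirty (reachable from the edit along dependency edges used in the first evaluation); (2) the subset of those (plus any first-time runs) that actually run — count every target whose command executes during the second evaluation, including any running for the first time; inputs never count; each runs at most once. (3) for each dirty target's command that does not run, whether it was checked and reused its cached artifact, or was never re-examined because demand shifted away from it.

Initial pass — values computed on the first demand:
  link.gen = sortl([-7, 7]) = [-7, 7]
  delta.gen = headl([-7, 7]) = -7

Second demand — change propagation:
  link.gen: re-runs because east.txt [-7, 7]->[5]; new result [5].
  delta.gen: re-runs because link.gen [-7, 7]->[5]; new result 5.

Dirty set: delta.gen, link.gen.
Run set: delta.gen, link.gen (2 run).
All dirty target commands ended up running.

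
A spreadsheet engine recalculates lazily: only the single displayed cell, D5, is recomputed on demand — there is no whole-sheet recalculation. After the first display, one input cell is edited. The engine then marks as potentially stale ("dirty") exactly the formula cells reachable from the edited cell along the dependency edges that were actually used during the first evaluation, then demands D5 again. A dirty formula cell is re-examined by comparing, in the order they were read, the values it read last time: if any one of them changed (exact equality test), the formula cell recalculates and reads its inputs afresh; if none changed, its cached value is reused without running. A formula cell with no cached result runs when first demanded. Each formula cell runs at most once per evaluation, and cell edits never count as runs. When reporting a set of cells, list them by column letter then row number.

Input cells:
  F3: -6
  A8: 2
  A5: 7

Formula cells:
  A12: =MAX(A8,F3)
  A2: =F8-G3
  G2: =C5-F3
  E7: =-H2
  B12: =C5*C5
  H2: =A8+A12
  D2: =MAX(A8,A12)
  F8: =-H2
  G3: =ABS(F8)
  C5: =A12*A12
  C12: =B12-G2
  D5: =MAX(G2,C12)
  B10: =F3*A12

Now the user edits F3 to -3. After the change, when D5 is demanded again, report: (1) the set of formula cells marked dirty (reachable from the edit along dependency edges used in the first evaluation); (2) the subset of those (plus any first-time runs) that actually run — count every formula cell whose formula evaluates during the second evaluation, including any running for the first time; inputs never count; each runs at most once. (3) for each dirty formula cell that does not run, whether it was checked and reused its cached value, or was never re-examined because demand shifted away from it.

Marked dirty: A12, B12, C5, C12, D5, G2.
Formula cells that run: A12, C12, D5, G2 — 4 in total.
Checked but reused from cache: B12, C5.
Key observation: the cutoff stops propagation at C5 — its inputs' values are unchanged, so it reuses its cache.

First evaluation (everything demanded from the output):
  A12 = MAX(2, -6) = 2
  C5 = 2 * 2 = 4
  B12 = 4 * 4 = 16
  G2 = 4 - -6 = 10
  C12 = 16 - 10 = 6
  D5 = MAX(10, 6) = 10

Propagation after the edit:
  A12: runs — F3 -6->-3; result 2 (same value as before).
  C5: checked — values it read are unchanged (A12 unchanged, A12 unchanged); reused cached 4 without running.
  B12: checked — values it read are unchanged (C5 unchanged, C5 unchanged); reused cached 16 without running.
  G2: runs — F3 -6->-3; result 7.
  C12: runs — G2 10->7; result 9.
  D5: runs — G2 10->7; C12 6->9; result 9.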